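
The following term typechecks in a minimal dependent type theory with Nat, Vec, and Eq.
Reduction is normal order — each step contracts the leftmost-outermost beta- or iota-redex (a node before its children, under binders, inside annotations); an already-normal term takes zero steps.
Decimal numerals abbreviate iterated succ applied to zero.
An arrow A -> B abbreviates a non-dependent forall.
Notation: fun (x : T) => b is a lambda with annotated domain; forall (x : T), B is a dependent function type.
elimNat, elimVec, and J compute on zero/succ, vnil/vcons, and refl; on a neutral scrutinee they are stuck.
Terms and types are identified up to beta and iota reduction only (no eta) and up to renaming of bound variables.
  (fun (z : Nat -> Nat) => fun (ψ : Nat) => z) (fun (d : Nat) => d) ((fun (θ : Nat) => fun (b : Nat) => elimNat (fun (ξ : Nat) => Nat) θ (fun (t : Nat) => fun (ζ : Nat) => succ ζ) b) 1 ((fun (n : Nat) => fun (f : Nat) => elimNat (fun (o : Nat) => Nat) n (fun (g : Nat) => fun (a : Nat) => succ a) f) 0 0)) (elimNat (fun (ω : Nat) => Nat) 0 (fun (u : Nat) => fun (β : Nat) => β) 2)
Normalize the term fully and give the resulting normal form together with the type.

normal form:
  0
type:
  Nat
observation: reduction starts at a beta-redex, and 10 normal-order steps reach the normal form.


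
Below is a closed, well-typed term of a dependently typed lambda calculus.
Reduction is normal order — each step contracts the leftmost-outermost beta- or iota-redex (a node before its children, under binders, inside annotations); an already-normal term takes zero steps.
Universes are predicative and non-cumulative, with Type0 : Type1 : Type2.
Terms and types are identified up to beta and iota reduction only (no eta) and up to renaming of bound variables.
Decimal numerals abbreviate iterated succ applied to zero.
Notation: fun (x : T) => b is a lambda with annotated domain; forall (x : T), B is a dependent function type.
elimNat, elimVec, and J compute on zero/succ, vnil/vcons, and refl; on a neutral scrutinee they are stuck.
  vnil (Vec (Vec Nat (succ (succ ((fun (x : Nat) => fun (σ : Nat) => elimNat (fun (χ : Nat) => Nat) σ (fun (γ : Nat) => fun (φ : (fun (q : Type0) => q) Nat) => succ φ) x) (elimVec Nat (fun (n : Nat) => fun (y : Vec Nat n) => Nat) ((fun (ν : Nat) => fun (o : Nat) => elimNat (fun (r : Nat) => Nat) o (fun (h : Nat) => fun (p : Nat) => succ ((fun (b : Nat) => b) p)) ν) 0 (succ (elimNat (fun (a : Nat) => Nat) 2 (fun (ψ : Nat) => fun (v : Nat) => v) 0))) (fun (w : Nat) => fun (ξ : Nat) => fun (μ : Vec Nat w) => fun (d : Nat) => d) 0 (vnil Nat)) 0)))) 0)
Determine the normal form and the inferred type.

normal form:
  vnil (Vec (Vec Nat 5) 0)
inferred type:
  Vec (Vec (Vec Nat 5) 0) 0
observation: the first redex contracted is a beta-redex; the normal form is reached in 18 normal-order steps.


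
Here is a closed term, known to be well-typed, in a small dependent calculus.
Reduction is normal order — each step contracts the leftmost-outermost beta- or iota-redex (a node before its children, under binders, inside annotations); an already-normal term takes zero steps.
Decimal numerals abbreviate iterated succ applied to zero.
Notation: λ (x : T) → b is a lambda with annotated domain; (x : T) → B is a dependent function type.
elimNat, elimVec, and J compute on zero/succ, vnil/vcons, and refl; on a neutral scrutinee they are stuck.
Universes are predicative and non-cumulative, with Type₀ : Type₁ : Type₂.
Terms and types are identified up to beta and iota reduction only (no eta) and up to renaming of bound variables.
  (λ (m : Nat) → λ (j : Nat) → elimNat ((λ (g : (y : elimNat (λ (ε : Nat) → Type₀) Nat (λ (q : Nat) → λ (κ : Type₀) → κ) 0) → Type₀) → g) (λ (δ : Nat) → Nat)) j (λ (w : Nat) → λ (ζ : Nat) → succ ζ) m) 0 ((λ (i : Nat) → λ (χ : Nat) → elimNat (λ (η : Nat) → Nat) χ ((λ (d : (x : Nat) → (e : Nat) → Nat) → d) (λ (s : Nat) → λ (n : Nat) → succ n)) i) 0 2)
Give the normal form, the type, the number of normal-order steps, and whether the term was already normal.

normal form:
  2
inferred type:
  Nat
steps to reach normal form (normal order): 6
term was already normal: no
first redex: a beta-redex


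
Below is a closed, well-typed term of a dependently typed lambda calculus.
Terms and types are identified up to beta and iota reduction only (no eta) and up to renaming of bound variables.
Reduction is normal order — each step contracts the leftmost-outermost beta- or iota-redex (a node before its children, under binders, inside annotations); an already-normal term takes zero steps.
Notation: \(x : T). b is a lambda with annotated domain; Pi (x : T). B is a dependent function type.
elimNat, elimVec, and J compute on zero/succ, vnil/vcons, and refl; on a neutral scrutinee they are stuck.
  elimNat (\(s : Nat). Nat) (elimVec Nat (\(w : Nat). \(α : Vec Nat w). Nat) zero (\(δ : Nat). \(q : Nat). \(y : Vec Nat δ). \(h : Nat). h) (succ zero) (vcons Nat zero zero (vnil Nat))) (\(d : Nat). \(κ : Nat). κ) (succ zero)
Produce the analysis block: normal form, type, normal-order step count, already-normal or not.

resulting normal form:
  zero
the term's type:
  Nat
steps to reach normal form (normal order): 10
already normal: no
first redex: an elimNat iota-redex


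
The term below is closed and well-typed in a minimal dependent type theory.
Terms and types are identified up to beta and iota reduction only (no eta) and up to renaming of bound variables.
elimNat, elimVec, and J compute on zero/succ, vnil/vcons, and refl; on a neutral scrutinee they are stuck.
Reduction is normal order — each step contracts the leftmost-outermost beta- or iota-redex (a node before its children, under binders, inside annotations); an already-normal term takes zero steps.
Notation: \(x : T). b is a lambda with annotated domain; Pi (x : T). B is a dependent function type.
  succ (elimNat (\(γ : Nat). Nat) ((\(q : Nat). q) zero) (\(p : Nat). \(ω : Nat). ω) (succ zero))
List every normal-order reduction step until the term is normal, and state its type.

normal-order reduction sequence:
  succ (elimNat (\(γ : Nat). Nat) ((\(q : Nat). q) zero) (\(p : Nat). \(ω : Nat). ω) (succ zero))
  ~> succ ((\(γ : Nat). \(q : Nat). q) zero (elimNat (\(p : Nat). Nat) ((\(ω : Nat). ω) zero) (\(ρ : Nat). \(ξ : Nat). ξ) zero))
  ~> succ ((\(γ : Nat). γ) (elimNat (\(q : Nat). Nat) ((\(p : Nat). p) zero) (\(ω : Nat). \(ρ : Nat). ρ) zero))
  ~> succ (elimNat (\(γ : Nat). Nat) ((\(q : Nat). q) zero) (\(p : Nat). \(ω : Nat). ω) zero)
  ~> succ ((\(γ : Nat). γ) zero)
  ~> succ zero
inferred type:
  Nat


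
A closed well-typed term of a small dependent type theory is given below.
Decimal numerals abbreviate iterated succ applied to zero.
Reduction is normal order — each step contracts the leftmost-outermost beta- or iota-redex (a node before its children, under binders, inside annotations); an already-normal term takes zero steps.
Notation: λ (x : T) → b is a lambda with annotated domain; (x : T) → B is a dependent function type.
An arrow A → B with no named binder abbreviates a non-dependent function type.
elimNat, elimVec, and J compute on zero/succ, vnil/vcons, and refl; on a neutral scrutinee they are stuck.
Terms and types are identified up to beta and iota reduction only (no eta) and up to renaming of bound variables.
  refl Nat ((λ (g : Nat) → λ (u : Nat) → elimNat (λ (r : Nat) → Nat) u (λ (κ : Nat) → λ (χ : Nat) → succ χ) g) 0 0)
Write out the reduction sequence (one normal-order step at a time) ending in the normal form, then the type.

reduction (normal order):
  refl Nat ((λ (g : Nat) → λ (u : Nat) → elimNat (λ (r : Nat) → Nat) u (λ (κ : Nat) → λ (χ : Nat) → succ χ) g) 0 0)
  ~> refl Nat ((λ (g : Nat) → elimNat (λ (u : Nat) → Nat) g (λ (r : Nat) → λ (κ : Nat) → succ κ) 0) 0)
  ~> refl Nat (elimNat (λ (g : Nat) → Nat) 0 (λ (u : Nat) → λ (r : Nat) → succ r) 0)
  ~> refl Nat 0
inferred type:
  Eq Nat 0 0


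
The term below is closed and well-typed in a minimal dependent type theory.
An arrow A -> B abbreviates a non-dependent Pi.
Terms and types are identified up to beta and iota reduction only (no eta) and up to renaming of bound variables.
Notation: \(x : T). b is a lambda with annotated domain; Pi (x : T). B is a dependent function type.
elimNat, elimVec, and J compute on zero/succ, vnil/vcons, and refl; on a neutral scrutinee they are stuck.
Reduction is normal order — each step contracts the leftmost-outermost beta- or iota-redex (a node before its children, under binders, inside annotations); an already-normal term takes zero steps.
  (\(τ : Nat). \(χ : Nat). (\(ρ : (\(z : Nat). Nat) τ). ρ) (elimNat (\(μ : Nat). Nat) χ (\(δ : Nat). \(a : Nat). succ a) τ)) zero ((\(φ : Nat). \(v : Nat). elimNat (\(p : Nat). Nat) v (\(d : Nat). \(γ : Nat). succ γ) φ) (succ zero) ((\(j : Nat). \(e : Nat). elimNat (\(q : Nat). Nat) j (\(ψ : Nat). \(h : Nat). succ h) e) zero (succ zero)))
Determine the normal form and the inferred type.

reduced normal form:
  succ (succ zero)
inferred type:
  Nat
observation: reduction starts at a beta-redex, and 16 normal-order steps reach the normal form.


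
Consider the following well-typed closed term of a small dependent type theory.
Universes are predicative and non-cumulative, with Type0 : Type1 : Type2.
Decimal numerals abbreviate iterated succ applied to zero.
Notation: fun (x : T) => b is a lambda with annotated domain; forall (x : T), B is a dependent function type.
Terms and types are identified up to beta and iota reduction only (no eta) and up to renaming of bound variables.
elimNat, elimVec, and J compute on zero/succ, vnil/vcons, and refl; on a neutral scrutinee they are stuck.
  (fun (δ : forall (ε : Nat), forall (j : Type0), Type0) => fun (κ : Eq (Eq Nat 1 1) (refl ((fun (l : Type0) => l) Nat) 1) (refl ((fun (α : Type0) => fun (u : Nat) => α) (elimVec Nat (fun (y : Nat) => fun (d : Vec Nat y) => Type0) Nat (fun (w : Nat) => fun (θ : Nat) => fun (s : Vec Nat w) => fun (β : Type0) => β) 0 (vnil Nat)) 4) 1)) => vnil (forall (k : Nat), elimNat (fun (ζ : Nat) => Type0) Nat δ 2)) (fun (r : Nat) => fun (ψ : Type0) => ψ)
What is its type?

type:
  forall (δ : Eq (Eq Nat 1 1) (refl Nat 1) (refl Nat 1)), Vec (forall (ε : Nat), Nat) 0


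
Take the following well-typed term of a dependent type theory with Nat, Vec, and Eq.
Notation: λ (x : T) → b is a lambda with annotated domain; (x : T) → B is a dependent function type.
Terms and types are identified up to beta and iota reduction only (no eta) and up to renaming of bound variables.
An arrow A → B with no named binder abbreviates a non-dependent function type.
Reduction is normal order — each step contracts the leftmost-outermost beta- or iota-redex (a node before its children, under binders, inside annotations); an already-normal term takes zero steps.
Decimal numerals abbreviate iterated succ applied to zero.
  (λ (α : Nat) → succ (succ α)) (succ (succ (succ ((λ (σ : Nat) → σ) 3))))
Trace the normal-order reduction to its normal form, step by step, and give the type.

normal-order reduction:
  (λ (α : Nat) → succ (succ α)) (succ (succ (succ ((λ (σ : Nat) → σ) 3))))
  ~> succ (succ (succ (succ (succ ((λ (α : Nat) → α) 3)))))
  ~> 8
type:
  Nat


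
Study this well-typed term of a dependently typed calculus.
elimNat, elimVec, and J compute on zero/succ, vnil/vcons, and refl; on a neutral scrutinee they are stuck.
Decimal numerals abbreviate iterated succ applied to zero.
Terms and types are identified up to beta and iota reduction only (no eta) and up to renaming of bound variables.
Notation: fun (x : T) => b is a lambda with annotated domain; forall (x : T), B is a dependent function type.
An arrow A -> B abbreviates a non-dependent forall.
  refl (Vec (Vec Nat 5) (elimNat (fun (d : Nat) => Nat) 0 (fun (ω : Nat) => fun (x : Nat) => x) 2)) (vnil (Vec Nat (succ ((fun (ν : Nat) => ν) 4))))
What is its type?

inferred type:
  Eq (Vec (Vec Nat 5) 0) (vnil (Vec Nat 5)) (vnil (Vec Nat 5))


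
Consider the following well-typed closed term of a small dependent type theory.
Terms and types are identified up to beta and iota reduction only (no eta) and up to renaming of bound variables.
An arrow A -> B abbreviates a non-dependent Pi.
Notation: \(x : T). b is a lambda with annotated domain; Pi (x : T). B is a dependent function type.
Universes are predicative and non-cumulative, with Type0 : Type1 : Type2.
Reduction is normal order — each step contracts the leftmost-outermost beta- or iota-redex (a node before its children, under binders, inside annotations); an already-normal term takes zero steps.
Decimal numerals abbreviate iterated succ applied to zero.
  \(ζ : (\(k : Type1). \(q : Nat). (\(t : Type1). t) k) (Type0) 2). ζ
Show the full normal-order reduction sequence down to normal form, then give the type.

reduction (normal order):
  \(ζ : (\(k : Type1). \(q : Nat). (\(t : Type1). t) k) (Type0) 2). ζ
  ~> \(ζ : (\(k : Nat). (\(q : Type1). q) (Type0)) 2). ζ
  ~> \(ζ : (\(k : Type1). k) (Type0)). ζ
  ~> \(ζ : Type0). ζ
the term's type:
  Type0 -> Type0


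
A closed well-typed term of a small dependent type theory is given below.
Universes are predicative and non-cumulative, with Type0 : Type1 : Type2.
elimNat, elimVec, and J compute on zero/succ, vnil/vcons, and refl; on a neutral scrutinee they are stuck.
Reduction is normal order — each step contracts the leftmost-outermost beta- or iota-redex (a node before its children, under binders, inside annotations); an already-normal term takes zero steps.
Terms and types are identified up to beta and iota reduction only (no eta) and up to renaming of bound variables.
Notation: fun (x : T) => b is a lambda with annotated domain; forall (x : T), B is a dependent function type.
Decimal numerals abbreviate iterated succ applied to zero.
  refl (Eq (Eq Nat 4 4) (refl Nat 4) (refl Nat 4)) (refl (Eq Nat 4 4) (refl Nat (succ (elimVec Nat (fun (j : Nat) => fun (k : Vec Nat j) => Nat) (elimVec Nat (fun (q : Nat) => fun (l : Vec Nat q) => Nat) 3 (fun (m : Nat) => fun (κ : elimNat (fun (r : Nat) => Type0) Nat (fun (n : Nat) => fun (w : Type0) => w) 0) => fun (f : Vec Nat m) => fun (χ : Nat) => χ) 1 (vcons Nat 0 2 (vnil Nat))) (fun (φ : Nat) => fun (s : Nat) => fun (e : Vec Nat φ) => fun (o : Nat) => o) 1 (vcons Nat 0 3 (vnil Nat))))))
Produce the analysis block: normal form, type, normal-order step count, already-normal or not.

reduced normal form:
  refl (Eq (Eq Nat 4 4) (refl Nat 4) (refl Nat 4)) (refl (Eq Nat 4 4) (refl Nat 4))
inferred type:
  Eq (Eq (Eq Nat 4 4) (refl Nat 4) (refl Nat 4)) (refl (Eq Nat 4 4) (refl Nat 4)) (refl (Eq Nat 4 4) (refl Nat 4))
reduction steps (normal order): 12
started in normal form: no
first redex: an elimVec iota-redex


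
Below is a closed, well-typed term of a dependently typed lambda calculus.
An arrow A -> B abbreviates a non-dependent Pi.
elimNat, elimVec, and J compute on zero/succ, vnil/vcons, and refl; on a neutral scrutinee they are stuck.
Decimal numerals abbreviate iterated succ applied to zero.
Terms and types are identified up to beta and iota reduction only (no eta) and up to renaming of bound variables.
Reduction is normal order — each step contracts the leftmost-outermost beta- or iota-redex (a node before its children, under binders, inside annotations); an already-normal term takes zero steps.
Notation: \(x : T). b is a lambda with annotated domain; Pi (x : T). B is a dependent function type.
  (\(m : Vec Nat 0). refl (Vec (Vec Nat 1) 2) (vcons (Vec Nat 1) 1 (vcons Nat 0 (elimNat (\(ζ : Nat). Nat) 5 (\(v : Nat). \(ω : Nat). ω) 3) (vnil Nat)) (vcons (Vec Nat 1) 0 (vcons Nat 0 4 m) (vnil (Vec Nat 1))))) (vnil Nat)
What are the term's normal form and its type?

normal form:
  refl (Vec (Vec Nat 1) 2) (vcons (Vec Nat 1) 1 (vcons Nat 0 5 (vnil Nat)) (vcons (Vec Nat 1) 0 (vcons Nat 0 4 (vnil Nat)) (vnil (Vec Nat 1))))
inferred type:
  Eq (Vec (Vec Nat 1) 2) (vcons (Vec Nat 1) 1 (vcons Nat 0 5 (vnil Nat)) (vcons (Vec Nat 1) 0 (vcons Nat 0 4 (vnil Nat)) (vnil (Vec Nat 1)))) (vcons (Vec Nat 1) 1 (vcons Nat 0 5 (vnil Nat)) (vcons (Vec Nat 1) 0 (vcons Nat 0 4 (vnil Nat)) (vnil (Vec Nat 1))))
observation: 11 normal-order steps separate the term from its normal form.


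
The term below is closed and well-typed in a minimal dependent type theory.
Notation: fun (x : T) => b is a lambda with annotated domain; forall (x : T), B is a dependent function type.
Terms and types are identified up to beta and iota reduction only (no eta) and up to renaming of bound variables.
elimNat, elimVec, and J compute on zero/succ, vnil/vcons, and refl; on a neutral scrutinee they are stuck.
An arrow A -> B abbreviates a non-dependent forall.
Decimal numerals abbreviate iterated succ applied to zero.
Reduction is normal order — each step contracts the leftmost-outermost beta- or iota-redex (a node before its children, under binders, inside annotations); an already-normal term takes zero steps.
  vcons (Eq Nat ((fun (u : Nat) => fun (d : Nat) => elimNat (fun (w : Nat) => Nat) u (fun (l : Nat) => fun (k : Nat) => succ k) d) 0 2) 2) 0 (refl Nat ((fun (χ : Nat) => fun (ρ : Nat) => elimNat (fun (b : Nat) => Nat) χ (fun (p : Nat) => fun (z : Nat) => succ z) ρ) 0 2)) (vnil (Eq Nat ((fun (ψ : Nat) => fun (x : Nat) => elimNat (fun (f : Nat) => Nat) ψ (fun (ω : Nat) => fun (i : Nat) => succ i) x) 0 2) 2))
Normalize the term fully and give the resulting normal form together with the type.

resulting normal form:
  vcons (Eq Nat 2 2) 0 (refl Nat 2) (vnil (Eq Nat 2 2))
inferred type:
  Vec (Eq Nat 2 2) 1


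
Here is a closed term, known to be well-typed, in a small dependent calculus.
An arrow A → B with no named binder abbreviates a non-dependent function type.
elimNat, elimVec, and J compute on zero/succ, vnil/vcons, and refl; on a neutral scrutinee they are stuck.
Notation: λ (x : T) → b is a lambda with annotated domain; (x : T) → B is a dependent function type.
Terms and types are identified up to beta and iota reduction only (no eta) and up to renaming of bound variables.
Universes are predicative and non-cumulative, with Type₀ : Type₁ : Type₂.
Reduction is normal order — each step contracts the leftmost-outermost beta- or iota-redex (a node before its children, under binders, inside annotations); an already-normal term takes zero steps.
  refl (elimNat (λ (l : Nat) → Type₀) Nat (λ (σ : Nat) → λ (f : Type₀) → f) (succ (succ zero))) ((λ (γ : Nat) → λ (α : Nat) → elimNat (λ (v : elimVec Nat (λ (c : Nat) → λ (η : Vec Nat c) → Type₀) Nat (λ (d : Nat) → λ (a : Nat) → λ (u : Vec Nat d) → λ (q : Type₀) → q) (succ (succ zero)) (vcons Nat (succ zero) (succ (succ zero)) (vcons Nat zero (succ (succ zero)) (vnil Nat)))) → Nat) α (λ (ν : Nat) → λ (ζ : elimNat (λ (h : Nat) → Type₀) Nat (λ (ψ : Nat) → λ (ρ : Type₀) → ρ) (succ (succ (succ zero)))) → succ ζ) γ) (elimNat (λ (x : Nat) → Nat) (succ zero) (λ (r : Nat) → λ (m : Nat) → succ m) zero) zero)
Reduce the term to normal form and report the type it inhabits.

reduced normal form:
  refl Nat (succ zero)
the term's type:
  Eq Nat (succ zero) (succ zero)
observation: the first redex contracted is an elimNat iota-redex; the normal form is reached in 35 normal-order steps.


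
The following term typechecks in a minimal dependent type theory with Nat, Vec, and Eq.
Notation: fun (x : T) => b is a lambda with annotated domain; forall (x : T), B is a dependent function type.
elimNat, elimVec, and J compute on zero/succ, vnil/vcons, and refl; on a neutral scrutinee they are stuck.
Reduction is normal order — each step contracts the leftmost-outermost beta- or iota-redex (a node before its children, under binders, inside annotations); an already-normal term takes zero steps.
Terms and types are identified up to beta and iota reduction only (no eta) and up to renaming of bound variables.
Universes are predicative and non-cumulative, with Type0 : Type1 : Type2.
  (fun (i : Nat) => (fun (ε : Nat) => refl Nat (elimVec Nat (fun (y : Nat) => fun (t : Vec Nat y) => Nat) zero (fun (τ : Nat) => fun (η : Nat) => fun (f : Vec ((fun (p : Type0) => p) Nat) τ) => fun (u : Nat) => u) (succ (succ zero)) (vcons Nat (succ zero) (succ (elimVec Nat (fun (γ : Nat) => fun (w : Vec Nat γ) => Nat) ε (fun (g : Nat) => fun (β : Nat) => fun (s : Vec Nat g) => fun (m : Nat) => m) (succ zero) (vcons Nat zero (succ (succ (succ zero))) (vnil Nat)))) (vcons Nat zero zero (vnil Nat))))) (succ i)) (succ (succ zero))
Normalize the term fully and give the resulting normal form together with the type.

normal form:
  refl Nat zero
inferred type:
  Eq Nat zero zero
observation: the leftmost-outermost redex is a beta-redex, and normalization takes 13 steps.


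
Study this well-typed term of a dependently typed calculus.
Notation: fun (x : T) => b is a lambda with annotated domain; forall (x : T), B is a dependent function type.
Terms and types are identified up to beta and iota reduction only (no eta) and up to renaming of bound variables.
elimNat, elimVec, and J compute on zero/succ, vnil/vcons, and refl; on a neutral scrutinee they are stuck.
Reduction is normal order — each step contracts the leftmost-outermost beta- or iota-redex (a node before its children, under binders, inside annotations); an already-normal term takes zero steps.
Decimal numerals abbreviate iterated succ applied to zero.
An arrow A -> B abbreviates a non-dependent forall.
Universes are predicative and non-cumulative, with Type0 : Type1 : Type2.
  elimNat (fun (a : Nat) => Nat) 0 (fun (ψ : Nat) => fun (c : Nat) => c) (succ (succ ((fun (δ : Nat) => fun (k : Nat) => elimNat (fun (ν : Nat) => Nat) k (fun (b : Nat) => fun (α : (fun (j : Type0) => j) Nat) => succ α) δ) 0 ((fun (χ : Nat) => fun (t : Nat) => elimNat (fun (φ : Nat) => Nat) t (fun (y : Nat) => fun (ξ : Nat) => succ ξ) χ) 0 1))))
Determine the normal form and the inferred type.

normal form:
  0
type:
  Nat


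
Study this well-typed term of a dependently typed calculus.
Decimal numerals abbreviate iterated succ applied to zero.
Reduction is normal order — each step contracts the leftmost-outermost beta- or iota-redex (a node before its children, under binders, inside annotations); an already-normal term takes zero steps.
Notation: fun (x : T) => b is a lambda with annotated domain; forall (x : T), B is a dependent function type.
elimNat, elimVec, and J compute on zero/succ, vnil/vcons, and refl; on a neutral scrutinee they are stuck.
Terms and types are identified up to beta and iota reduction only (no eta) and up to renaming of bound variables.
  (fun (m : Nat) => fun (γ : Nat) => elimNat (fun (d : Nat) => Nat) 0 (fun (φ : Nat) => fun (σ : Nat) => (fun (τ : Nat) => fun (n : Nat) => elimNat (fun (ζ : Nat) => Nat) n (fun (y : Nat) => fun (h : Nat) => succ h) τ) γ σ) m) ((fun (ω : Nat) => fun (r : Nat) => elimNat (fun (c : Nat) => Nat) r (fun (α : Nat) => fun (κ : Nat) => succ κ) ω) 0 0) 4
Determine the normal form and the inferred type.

normal form:
  0
type:
  Nat


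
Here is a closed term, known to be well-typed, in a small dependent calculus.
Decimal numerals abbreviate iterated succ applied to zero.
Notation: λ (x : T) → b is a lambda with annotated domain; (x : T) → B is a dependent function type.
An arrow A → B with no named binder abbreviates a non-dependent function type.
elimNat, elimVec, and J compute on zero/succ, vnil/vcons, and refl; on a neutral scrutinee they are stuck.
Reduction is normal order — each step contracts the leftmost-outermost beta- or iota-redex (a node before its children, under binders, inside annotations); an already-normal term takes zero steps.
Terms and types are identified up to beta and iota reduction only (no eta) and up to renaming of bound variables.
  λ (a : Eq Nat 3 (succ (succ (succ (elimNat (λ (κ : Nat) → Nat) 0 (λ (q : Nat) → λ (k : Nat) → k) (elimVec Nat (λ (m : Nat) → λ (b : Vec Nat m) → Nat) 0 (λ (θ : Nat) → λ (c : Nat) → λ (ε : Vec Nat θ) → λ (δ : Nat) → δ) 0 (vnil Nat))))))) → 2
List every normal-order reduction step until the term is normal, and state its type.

reduction (normal order):
  λ (a : Eq Nat 3 (succ (succ (succ (elimNat (λ (κ : Nat) → Nat) 0 (λ (q : Nat) → λ (k : Nat) → k) (elimVec Nat (λ (m : Nat) → λ (b : Vec Nat m) → Nat) 0 (λ (θ : Nat) → λ (c : Nat) → λ (ε : Vec Nat θ) → λ (δ : Nat) → δ) 0 (vnil Nat))))))) → 2
  ~> λ (a : Eq Nat 3 (succ (succ (succ (elimNat (λ (κ : Nat) → Nat) 0 (λ (q : Nat) → λ (k : Nat) → k) 0))))) → 2
  ~> λ (a : Eq Nat 3 3) → 2
inferred type:
  Eq Nat 3 3 → Nat


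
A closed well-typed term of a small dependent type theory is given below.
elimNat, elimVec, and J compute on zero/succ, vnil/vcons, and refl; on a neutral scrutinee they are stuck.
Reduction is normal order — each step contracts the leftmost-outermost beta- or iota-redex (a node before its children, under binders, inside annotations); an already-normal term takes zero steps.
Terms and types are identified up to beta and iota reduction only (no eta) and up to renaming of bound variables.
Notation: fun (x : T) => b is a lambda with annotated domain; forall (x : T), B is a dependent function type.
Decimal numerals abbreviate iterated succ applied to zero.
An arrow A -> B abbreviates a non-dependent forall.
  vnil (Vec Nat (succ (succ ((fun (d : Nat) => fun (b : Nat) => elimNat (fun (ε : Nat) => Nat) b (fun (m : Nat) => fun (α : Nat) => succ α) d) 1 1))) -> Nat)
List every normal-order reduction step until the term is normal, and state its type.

reduction (normal order):
  vnil (Vec Nat (succ (succ ((fun (d : Nat) => fun (b : Nat) => elimNat (fun (ε : Nat) => Nat) b (fun (m : Nat) => fun (α : Nat) => succ α) d) 1 1))) -> Nat)
  ~> vnil (Vec Nat (succ (succ ((fun (d : Nat) => elimNat (fun (b : Nat) => Nat) d (fun (ε : Nat) => fun (m : Nat) => succ m) 1) 1))) -> Nat)
  ~> vnil (Vec Nat (succ (succ (elimNat (fun (d : Nat) => Nat) 1 (fun (b : Nat) => fun (ε : Nat) => succ ε) 1))) -> Nat)
  ~> vnil (Vec Nat (succ (succ ((fun (d : Nat) => fun (b : Nat) => succ b) 0 (elimNat (fun (ε : Nat) => Nat) 1 (fun (m : Nat) => fun (α : Nat) => succ α) 0)))) -> Nat)
  ~> vnil (Vec Nat (succ (succ ((fun (d : Nat) => succ d) (elimNat (fun (b : Nat) => Nat) 1 (fun (ε : Nat) => fun (m : Nat) => succ m) 0)))) -> Nat)
  ~> vnil (Vec Nat (succ (succ (succ (elimNat (fun (d : Nat) => Nat) 1 (fun (b : Nat) => fun (ε : Nat) => succ ε) 0)))) -> Nat)
  ~> vnil (Vec Nat 4 -> Nat)
inferred type:
  Vec (Vec Nat 4 -> Nat) 0


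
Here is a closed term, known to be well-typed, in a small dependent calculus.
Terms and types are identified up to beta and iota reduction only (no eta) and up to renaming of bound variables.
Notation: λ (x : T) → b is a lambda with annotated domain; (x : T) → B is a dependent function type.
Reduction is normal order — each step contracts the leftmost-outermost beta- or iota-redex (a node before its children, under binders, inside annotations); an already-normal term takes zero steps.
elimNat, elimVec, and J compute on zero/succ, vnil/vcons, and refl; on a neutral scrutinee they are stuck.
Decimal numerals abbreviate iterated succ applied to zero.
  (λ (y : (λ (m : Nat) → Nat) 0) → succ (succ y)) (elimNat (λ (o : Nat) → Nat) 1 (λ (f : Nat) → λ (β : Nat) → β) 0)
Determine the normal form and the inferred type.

normal form:
  3
type:
  Nat


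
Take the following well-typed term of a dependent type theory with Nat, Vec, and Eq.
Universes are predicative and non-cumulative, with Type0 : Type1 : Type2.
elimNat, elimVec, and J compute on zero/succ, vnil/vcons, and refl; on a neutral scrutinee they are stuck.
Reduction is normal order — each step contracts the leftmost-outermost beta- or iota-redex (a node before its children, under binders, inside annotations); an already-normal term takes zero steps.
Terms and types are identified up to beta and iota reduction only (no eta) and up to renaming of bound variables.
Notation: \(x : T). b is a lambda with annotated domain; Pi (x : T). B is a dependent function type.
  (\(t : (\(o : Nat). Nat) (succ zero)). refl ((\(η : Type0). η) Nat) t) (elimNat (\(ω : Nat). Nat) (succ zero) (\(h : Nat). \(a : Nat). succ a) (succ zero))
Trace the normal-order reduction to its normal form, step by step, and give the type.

normal-order reduction sequence:
  (\(t : (\(o : Nat). Nat) (succ zero)). refl ((\(η : Type0). η) Nat) t) (elimNat (\(ω : Nat). Nat) (succ zero) (\(h : Nat). \(a : Nat). succ a) (succ zero))
  ~> refl ((\(t : Type0). t) Nat) (elimNat (\(o : Nat). Nat) (succ zero) (\(η : Nat). \(ω : Nat). succ ω) (succ zero))
  ~> refl Nat (elimNat (\(t : Nat). Nat) (succ zero) (\(o : Nat). \(η : Nat). succ η) (succ zero))
  ~> refl Nat ((\(t : Nat). \(o : Nat). succ o) zero (elimNat (\(η : Nat). Nat) (succ zero) (\(ω : Nat). \(h : Nat). succ h) zero))
  ~> refl Nat ((\(t : Nat). succ t) (elimNat (\(o : Nat). Nat) (succ zero) (\(η : Nat). \(ω : Nat). succ ω) zero))
  ~> refl Nat (succ (elimNat (\(t : Nat). Nat) (succ zero) (\(o : Nat). \(η : Nat). succ η) zero))
  ~> refl Nat (succ (succ zero))
inferred type:
  Eq Nat (succ (succ zero)) (succ (succ zero))


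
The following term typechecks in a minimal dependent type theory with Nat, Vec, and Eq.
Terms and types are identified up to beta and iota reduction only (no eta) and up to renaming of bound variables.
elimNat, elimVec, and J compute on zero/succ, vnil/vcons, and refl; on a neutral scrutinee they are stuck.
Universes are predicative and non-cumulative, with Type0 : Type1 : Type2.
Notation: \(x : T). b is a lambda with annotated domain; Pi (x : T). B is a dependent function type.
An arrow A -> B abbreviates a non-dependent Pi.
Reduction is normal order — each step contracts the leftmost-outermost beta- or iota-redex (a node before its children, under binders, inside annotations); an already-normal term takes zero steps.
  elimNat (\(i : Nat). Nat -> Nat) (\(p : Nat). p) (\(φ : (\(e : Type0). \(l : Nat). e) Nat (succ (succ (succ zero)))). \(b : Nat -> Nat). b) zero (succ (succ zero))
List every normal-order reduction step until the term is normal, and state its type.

reduction (normal order):
  elimNat (\(i : Nat). Nat -> Nat) (\(p : Nat). p) (\(φ : (\(e : Type0). \(l : Nat). e) Nat (succ (succ (succ zero)))). \(b : Nat -> Nat). b) zero (succ (succ zero))
  ~> (\(i : Nat). i) (succ (succ zero))
  ~> succ (succ zero)
type:
  Nat


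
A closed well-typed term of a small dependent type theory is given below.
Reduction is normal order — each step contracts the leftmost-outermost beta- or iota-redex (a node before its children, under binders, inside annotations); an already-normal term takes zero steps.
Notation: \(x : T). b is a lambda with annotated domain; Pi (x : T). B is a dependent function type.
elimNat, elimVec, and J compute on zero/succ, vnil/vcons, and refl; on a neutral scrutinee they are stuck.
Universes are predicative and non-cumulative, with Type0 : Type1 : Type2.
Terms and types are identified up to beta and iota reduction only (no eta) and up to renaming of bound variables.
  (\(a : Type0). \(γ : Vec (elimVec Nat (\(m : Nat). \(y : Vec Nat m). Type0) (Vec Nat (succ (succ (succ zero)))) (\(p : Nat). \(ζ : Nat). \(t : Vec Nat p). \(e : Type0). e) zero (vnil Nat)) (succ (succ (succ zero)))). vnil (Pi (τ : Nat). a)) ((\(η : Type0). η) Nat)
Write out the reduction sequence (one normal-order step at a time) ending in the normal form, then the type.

reduction (normal order):
  (\(a : Type0). \(γ : Vec (elimVec Nat (\(m : Nat). \(y : Vec Nat m). Type0) (Vec Nat (succ (succ (succ zero)))) (\(p : Nat). \(ζ : Nat). \(t : Vec Nat p). \(e : Type0). e) zero (vnil Nat)) (succ (succ (succ zero)))). vnil (Pi (τ : Nat). a)) ((\(η : Type0). η) Nat)
  ~> \(a : Vec (elimVec Nat (\(γ : Nat). \(m : Vec Nat γ). Type0) (Vec Nat (succ (succ (succ zero)))) (\(y : Nat). \(p : Nat). \(ζ : Vec Nat y). \(t : Type0). t) zero (vnil Nat)) (succ (succ (succ zero)))). vnil (Pi (e : Nat). (\(τ : Type0). τ) Nat)
  ~> \(a : Vec (Vec Nat (succ (succ (succ zero)))) (succ (succ (succ zero)))). vnil (Pi (γ : Nat). (\(m : Type0). m) Nat)
  ~> \(a : Vec (Vec Nat (succ (succ (succ zero)))) (succ (succ (succ zero)))). vnil (Pi (γ : Nat). Nat)
type:
  Pi (a : Vec (Vec Nat (succ (succ (succ zero)))) (succ (succ (succ zero)))). Vec (Pi (γ : Nat). Nat) zero


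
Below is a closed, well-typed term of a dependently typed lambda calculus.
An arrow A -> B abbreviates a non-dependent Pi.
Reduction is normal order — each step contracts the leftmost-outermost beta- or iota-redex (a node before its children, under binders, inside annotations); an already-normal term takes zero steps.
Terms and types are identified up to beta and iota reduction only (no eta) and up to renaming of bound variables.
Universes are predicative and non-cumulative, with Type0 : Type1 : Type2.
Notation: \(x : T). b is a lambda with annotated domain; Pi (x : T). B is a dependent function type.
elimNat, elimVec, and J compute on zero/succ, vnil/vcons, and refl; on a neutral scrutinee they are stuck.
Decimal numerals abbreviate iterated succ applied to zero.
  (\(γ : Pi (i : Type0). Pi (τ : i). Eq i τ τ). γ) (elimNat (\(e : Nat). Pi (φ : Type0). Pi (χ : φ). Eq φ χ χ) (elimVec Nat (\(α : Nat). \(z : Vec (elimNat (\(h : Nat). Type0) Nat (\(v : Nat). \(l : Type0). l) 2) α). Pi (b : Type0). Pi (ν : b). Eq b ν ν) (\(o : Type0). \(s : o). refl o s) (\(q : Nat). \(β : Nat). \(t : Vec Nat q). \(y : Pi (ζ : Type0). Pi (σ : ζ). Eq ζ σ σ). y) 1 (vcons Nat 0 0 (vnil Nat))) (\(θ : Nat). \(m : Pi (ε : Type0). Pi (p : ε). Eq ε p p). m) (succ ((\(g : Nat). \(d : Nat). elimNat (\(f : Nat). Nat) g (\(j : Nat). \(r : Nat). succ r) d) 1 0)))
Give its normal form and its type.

reduced normal form:
  \(γ : Type0). \(i : γ). refl γ i
type:
  Pi (γ : Type0). Pi (i : γ). Eq γ i i
observation: the term reaches its normal form after 17 normal-order steps.


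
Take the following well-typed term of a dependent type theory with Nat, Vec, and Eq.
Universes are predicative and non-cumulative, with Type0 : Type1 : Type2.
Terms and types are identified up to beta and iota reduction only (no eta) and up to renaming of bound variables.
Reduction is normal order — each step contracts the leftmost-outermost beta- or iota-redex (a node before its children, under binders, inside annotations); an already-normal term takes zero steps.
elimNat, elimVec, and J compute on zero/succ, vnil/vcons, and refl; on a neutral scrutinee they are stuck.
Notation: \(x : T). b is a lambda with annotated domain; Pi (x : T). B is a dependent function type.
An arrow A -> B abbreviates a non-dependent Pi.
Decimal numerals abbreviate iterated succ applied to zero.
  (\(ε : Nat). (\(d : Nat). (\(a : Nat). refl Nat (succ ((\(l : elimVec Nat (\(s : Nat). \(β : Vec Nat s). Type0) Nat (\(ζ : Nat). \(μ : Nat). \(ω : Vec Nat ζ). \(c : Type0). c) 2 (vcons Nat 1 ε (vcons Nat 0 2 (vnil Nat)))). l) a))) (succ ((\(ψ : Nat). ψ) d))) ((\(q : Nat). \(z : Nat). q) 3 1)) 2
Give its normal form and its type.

resulting normal form:
  refl Nat 5
the term's type:
  Eq Nat 5 5


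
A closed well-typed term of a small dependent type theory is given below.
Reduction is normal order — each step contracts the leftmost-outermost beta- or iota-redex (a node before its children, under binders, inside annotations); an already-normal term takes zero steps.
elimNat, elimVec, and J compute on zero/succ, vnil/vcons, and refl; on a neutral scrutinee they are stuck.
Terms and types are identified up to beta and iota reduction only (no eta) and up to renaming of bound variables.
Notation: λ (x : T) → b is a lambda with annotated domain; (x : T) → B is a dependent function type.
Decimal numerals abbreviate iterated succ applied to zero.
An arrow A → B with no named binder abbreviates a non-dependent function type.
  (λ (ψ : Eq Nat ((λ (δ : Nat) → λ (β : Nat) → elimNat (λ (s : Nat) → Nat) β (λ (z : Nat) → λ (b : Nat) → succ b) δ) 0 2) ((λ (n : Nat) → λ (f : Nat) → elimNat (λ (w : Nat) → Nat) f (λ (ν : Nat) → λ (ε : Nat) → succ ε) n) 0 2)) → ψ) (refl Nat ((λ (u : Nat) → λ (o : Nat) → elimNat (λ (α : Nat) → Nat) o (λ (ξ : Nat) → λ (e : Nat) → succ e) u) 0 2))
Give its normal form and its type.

normal form:
  refl Nat 2
type:
  Eq Nat 2 2


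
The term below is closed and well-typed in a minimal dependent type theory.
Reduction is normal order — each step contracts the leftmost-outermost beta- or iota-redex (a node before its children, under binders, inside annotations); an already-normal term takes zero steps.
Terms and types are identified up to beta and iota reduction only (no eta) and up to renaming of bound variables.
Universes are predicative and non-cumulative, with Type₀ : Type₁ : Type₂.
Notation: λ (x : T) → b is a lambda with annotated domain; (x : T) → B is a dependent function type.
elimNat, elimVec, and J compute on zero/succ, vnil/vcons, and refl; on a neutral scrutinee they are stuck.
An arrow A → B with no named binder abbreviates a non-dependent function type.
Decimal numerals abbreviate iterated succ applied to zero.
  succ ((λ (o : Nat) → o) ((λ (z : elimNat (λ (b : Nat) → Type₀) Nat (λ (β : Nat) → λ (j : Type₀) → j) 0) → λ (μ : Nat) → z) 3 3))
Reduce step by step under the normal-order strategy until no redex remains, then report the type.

normal-order reduction sequence:
  succ ((λ (o : Nat) → o) ((λ (z : elimNat (λ (b : Nat) → Type₀) Nat (λ (β : Nat) → λ (j : Type₀) → j) 0) → λ (μ : Nat) → z) 3 3))
  ~> succ ((λ (o : elimNat (λ (z : Nat) → Type₀) Nat (λ (b : Nat) → λ (β : Type₀) → β) 0) → λ (j : Nat) → o) 3 3)
  ~> succ ((λ (o : Nat) → 3) 3)
  ~> 4
the term's type:
  Nat


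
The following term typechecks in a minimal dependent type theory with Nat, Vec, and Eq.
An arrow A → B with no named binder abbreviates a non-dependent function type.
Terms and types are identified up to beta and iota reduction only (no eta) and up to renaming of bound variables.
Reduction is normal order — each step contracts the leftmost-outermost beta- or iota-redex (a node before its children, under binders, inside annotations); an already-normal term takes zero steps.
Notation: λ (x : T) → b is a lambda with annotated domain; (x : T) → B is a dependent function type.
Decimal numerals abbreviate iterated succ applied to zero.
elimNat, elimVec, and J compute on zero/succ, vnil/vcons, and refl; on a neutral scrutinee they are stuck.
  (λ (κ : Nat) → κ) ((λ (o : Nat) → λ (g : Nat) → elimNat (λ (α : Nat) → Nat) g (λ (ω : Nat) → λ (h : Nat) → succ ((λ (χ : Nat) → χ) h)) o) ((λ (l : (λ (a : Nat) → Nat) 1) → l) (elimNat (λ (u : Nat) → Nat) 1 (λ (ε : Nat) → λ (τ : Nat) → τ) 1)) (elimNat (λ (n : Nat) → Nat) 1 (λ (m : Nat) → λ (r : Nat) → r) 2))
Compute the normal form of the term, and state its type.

normal form:
  2
type:
  Nat


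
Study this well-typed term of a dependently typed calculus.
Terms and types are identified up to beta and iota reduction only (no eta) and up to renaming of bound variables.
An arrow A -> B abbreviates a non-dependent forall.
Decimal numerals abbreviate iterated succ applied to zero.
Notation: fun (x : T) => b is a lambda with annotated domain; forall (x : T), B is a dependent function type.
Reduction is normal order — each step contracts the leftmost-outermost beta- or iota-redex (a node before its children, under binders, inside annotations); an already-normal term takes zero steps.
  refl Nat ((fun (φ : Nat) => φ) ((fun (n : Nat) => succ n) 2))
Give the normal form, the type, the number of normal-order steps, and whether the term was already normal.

resulting normal form:
  refl Nat 3
type:
  Eq Nat 3 3
normal-order step count: 2
term was already normal: no
first contracted redex: a beta-redex


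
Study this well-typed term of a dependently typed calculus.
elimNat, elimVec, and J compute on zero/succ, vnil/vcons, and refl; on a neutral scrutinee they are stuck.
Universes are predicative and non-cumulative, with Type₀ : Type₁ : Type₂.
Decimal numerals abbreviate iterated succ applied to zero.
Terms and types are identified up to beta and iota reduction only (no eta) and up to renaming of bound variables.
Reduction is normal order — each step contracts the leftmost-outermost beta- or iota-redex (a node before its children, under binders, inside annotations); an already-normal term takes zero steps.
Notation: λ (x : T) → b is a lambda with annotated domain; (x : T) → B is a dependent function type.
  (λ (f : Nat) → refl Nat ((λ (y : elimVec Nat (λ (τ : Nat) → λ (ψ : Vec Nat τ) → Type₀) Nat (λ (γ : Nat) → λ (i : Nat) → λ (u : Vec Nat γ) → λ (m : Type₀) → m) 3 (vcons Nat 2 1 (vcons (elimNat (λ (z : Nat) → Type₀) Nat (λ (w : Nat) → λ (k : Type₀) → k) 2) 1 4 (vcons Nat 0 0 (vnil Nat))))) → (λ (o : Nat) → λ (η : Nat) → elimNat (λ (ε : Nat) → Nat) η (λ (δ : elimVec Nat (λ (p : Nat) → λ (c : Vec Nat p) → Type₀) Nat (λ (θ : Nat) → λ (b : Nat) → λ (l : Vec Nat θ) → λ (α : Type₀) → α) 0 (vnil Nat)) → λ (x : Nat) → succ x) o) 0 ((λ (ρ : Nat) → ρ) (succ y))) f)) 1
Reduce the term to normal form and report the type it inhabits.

resulting normal form:
  refl Nat 2
type:
  Eq Nat 2 2
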